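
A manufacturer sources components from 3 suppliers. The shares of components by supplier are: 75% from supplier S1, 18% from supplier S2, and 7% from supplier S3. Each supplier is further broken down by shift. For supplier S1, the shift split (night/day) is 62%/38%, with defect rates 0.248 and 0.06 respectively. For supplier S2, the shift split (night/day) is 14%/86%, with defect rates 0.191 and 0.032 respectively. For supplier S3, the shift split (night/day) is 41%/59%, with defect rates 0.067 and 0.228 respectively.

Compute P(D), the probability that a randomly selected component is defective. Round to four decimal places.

P(D|S1) = 0.62·0.248 + 0.38·0.06 = 0.15376 + 0.0228 = 0.17656
P(D|S2) = 0.14·0.191 + 0.86·0.032 = 0.02674 + 0.02752 = 0.05426
P(D|S3) = 0.41·0.067 + 0.59·0.228 = 0.02747 + 0.13452 = 0.16199
By total probability over the outer partition,
P(D) = 0.75·0.17656 + 0.18·0.05426 + 0.07·0.16199
      = 0.13242 + 0.0097668 + 0.0113393 = 0.1535261

0.1535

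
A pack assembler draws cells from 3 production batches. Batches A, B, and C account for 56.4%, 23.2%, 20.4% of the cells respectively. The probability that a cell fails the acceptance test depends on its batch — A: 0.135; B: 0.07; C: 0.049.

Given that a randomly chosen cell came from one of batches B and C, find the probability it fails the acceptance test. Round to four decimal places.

P(F|S) ≈ 0.0602

Let S = {B, C}.
P(S) = 0.232 + 0.204 = 0.436.
P(F ∩ S) = 0.07·0.232 + 0.049·0.204 = 0.01624 + 0.009996 = 0.026236.
P(F | S) = 0.026236 / 0.436 = 0.060174…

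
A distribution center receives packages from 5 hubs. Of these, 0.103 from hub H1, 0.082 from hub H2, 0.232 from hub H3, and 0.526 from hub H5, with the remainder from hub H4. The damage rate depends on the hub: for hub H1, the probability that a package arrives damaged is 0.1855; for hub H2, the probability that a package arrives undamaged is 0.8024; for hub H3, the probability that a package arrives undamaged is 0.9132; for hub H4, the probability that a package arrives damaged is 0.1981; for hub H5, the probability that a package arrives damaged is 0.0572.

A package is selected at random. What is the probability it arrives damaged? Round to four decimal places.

P(D) ≈ 0.0968

P(H4) = 1 − (0.103 + 0.082 + 0.232 + 0.526) = 0.057.
P(D|H2) = 1 − 0.8024 = 0.1976.
P(D|H3) = 1 − 0.9132 = 0.0868.
P(D) = P(D|H1)·P(H1) + P(D|H2)·P(H2) + P(D|H3)·P(H3) + P(D|H4)·P(H4) + P(D|H5)·P(H5)
      = 0.1855·0.103 + 0.1976·0.082 + 0.0868·0.232 + 0.1981·0.057 + 0.0572·0.526
      = 0.0191065 + 0.0162032 + 0.0201376 + 0.0112917 + 0.0300872 = 0.0968262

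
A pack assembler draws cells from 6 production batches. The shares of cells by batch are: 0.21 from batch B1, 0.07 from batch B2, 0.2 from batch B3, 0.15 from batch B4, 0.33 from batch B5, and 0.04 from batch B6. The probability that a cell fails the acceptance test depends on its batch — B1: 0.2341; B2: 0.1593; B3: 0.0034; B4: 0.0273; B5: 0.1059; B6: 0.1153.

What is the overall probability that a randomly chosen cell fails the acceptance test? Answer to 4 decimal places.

P(F) ≈ 0.1046

Summing over the partition,
P(F) = P(F|B1)·P(B1) + P(F|B2)·P(B2) + P(F|B3)·P(B3) + P(F|B4)·P(B4) + P(F|B5)·P(B5) + P(F|B6)·P(B6)
      = 0.2341·0.21 + 0.1593·0.07 + 0.0034·0.2 + 0.0273·0.15 + 0.1059·0.33 + 0.1153·0.04
      = 0.049161 + 0.011151 + 0.00068 + 0.004095 + 0.034947 + 0.004612 = 0.104646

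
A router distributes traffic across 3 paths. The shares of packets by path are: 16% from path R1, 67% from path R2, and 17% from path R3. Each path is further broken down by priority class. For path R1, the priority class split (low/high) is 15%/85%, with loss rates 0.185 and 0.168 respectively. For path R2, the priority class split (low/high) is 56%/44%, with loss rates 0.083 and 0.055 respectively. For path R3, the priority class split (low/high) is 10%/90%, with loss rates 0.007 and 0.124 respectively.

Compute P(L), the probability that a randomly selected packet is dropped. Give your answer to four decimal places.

0.0937

P(L|R1) = 0.15·0.185 + 0.85·0.168 = 0.02775 + 0.1428 = 0.17055
P(L|R2) = 0.56·0.083 + 0.44·0.055 = 0.04648 + 0.0242 = 0.07068
P(L|R3) = 0.1·0.007 + 0.9·0.124 = 0.0007 + 0.1116 = 0.1123
Then overall,
P(L) = 0.16·0.17055 + 0.67·0.07068 + 0.17·0.1123
      = 0.027288 + 0.0473556 + 0.019091 = 0.0937346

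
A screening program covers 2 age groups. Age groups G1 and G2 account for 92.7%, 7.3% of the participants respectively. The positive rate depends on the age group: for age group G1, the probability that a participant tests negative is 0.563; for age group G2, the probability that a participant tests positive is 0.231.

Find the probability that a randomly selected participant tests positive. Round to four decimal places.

P(T) ≈ 0.4220

P(T|G1) = 1 − 0.563 = 0.437.
Using total probability over the partition,
P(T) = P(T|G1)·P(G1) + P(T|G2)·P(G2)
      = 0.437·0.927 + 0.231·0.073
      = 0.405099 + 0.016863 = 0.421962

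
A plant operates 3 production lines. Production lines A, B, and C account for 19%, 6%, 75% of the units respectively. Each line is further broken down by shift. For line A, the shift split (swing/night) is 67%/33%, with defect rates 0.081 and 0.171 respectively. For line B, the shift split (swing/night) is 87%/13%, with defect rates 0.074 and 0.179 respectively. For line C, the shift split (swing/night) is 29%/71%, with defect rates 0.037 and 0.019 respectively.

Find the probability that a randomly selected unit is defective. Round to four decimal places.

P(D|A) = 0.67·0.081 + 0.33·0.171 = 0.05427 + 0.05643 = 0.1107
P(D|B) = 0.87·0.074 + 0.13·0.179 = 0.06438 + 0.02327 = 0.08765
P(D|C) = 0.29·0.037 + 0.71·0.019 = 0.01073 + 0.01349 = 0.02422
Then overall,
P(D) = 0.19·0.1107 + 0.06·0.08765 + 0.75·0.02422
      = 0.021033 + 0.005259 + 0.018165 = 0.044457

P(D) ≈ 0.0445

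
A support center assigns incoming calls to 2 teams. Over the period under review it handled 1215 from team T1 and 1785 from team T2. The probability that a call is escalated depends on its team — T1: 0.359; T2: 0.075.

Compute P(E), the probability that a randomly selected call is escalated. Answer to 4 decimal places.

0.1900

Total: 1215 + 1785 = 3000.
P(T1) = 1215/3000 = 0.405. P(T2) = 1785/3000 = 0.595.
Summing over the partition,
P(E) = P(E|T1)·P(T1) + P(E|T2)·P(T2)
      = 0.359·0.405 + 0.075·0.595
      = 0.145395 + 0.044625 = 0.19002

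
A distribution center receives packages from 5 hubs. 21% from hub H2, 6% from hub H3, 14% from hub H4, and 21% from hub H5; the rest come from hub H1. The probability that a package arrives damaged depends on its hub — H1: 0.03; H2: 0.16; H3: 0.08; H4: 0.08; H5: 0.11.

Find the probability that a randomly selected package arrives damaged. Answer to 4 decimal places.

0.0841

P(H1) = 1 − (0.21 + 0.06 + 0.14 + 0.21) = 0.38.
P(D) = P(D|H1)·P(H1) + P(D|H2)·P(H2) + P(D|H3)·P(H3) + P(D|H4)·P(H4) + P(D|H5)·P(H5)
      = 0.03·0.38 + 0.16·0.21 + 0.08·0.06 + 0.08·0.14 + 0.11·0.21
      = 0.0114 + 0.0336 + 0.0048 + 0.0112 + 0.0231 = 0.0841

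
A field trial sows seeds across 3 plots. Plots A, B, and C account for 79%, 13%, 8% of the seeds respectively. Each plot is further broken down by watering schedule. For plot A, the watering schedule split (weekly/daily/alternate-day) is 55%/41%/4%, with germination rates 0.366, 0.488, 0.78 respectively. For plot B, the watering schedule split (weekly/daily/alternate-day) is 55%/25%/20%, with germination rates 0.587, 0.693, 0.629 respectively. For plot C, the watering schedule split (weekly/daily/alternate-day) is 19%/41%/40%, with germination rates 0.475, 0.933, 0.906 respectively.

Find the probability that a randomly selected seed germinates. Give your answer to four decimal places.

P(G) ≈ 0.4894

P(G|A) = 0.55·0.366 + 0.41·0.488 + 0.04·0.78 = 0.2013 + 0.20008 + 0.0312 = 0.43258
P(G|B) = 0.55·0.587 + 0.25·0.693 + 0.2·0.629 = 0.32285 + 0.17325 + 0.1258 = 0.6219
P(G|C) = 0.19·0.475 + 0.41·0.933 + 0.4·0.906 = 0.09025 + 0.38253 + 0.3624 = 0.83518
By total probability over the outer partition,
P(G) = 0.79·0.43258 + 0.13·0.6219 + 0.08·0.83518
      = 0.3417382 + 0.080847 + 0.0668144 = 0.4893996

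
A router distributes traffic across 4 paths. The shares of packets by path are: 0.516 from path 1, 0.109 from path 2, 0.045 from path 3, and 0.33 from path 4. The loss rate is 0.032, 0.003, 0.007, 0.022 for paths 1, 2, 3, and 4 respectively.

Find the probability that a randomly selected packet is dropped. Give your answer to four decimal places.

0.0244

Using total probability over the partition,
P(L) = P(L|1)·P(1) + P(L|2)·P(2) + P(L|3)·P(3) + P(L|4)·P(4)
      = 0.032·0.516 + 0.003·0.109 + 0.007·0.045 + 0.022·0.33
      = 0.016512 + 0.000327 + 0.000315 + 0.00726 = 0.024414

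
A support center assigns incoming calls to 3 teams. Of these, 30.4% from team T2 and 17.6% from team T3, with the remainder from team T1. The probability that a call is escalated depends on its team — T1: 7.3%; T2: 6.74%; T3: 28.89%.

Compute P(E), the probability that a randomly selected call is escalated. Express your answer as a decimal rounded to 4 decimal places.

P(T1) = 1 − (0.304 + 0.176) = 0.52.
P(E) = P(E|T1)·P(T1) + P(E|T2)·P(T2) + P(E|T3)·P(T3)
      = 0.073·0.52 + 0.0674·0.304 + 0.2889·0.176
      = 0.03796 + 0.0204896 + 0.0508464 = 0.109296

0.1093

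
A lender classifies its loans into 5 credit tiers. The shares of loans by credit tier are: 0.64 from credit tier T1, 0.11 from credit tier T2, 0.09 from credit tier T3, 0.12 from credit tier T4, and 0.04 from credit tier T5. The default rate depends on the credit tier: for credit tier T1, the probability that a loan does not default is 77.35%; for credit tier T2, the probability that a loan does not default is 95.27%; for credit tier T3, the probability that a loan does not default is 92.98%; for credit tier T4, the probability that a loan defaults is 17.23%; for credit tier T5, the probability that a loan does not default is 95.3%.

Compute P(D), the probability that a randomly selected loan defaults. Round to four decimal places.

P(D|T1) = 1 − 0.7735 = 0.2265.
P(D|T2) = 1 − 0.9527 = 0.0473.
P(D|T3) = 1 − 0.9298 = 0.0702.
P(D|T5) = 1 − 0.953 = 0.047.
Summing over the partition,
P(D) = P(D|T1)·P(T1) + P(D|T2)·P(T2) + P(D|T3)·P(T3) + P(D|T4)·P(T4) + P(D|T5)·P(T5)
      = 0.2265·0.64 + 0.0473·0.11 + 0.0702·0.09 + 0.1723·0.12 + 0.047·0.04
      = 0.14496 + 0.005203 + 0.006318 + 0.020676 + 0.00188 = 0.179037

0.1790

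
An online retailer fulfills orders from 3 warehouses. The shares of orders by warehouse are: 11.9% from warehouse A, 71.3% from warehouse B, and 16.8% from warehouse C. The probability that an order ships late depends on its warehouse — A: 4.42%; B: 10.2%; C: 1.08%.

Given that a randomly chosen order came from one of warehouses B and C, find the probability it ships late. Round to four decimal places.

Let S = {B, C}.
P(S) = 0.713 + 0.168 = 0.881.
P(L ∩ S) = 0.102·0.713 + 0.0108·0.168 = 0.072726 + 0.0018144 = 0.0745404.
P(L | S) = 0.0745404 / 0.881 = 0.084609…

P(L|S) ≈ 0.0846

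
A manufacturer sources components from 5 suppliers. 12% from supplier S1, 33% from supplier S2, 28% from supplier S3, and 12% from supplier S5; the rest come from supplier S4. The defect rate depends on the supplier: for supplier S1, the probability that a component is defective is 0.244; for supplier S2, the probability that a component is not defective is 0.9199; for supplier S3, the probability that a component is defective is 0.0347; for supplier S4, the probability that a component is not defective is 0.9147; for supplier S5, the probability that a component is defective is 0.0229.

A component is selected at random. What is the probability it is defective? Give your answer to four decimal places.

P(S4) = 1 − (0.12 + 0.33 + 0.28 + 0.12) = 0.15.
P(D|S2) = 1 − 0.9199 = 0.0801.
P(D|S4) = 1 − 0.9147 = 0.0853.
By the law of total probability,
P(D) = P(D|S1)·P(S1) + P(D|S2)·P(S2) + P(D|S3)·P(S3) + P(D|S4)·P(S4) + P(D|S5)·P(S5)
      = 0.244·0.12 + 0.0801·0.33 + 0.0347·0.28 + 0.0853·0.15 + 0.0229·0.12
      = 0.02928 + 0.026433 + 0.009716 + 0.012795 + 0.002748 = 0.080972

P(D) ≈ 0.0810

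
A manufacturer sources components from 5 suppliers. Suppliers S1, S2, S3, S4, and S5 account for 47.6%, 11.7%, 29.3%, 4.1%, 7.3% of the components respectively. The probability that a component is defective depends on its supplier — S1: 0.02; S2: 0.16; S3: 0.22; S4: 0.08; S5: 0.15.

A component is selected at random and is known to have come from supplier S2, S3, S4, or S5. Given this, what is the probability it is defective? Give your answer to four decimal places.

0.1859

Let S = {S2, S3, S4, S5}.
P(S) = 0.117 + 0.293 + 0.041 + 0.073 = 0.524.
P(D ∩ S) = 0.16·0.117 + 0.22·0.293 + 0.08·0.041 + 0.15·0.073 = 0.01872 + 0.06446 + 0.00328 + 0.01095 = 0.09741.
P(D | S) = 0.09741 / 0.524 = 0.185897…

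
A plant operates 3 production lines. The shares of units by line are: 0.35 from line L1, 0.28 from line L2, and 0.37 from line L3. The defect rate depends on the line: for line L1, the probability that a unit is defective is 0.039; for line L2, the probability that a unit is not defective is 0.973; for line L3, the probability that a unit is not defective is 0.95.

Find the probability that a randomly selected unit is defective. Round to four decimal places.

P(D|L2) = 1 − 0.973 = 0.027.
P(D|L3) = 1 − 0.95 = 0.05.
P(D) = P(D|L1)·P(L1) + P(D|L2)·P(L2) + P(D|L3)·P(L3)
      = 0.039·0.35 + 0.027·0.28 + 0.05·0.37
      = 0.01365 + 0.00756 + 0.0185 = 0.03971

0.0397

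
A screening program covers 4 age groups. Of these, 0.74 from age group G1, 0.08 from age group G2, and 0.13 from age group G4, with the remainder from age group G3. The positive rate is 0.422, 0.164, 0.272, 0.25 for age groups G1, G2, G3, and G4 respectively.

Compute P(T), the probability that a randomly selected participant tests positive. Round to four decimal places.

P(G3) = 1 − (0.74 + 0.08 + 0.13) = 0.05.
P(T) = P(T|G1)·P(G1) + P(T|G2)·P(G2) + P(T|G3)·P(G3) + P(T|G4)·P(G4)
      = 0.422·0.74 + 0.164·0.08 + 0.272·0.05 + 0.25·0.13
      = 0.31228 + 0.01312 + 0.0136 + 0.0325 = 0.3715

P(T) ≈ 0.3715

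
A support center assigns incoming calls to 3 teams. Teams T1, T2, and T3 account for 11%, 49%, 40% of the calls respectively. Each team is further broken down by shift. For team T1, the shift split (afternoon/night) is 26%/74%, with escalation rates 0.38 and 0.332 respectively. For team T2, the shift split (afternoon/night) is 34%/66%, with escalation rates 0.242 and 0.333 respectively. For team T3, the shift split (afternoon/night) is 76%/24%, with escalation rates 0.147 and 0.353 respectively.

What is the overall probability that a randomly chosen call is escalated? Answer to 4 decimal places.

P(E|T1) = 0.26·0.38 + 0.74·0.332 = 0.0988 + 0.24568 = 0.34448
P(E|T2) = 0.34·0.242 + 0.66·0.333 = 0.08228 + 0.21978 = 0.30206
P(E|T3) = 0.76·0.147 + 0.24·0.353 = 0.11172 + 0.08472 = 0.19644
Then overall,
P(E) = 0.11·0.34448 + 0.49·0.30206 + 0.4·0.19644
      = 0.0378928 + 0.1480094 + 0.078576 = 0.2644782

0.2645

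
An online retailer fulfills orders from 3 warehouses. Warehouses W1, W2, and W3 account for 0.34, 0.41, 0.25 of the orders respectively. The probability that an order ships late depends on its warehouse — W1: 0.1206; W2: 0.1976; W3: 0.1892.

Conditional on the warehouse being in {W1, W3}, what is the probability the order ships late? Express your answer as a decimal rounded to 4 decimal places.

0.1497

Let S = {W1, W3}.
P(S) = 0.34 + 0.25 = 0.59.
P(L ∩ S) = 0.1206·0.34 + 0.1892·0.25 = 0.041004 + 0.0473 = 0.088304.
P(L | S) = 0.088304 / 0.59 = 0.149668…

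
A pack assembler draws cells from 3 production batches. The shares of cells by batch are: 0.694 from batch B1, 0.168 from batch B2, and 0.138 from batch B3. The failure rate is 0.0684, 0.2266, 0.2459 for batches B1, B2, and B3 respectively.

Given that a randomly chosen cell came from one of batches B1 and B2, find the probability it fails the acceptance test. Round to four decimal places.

0.0992

Let S = {B1, B2}.
P(S) = 0.694 + 0.168 = 0.862.
P(F ∩ S) = 0.0684·0.694 + 0.2266·0.168 = 0.0474696 + 0.0380688 = 0.0855384.
P(F | S) = 0.0855384 / 0.862 = 0.099232…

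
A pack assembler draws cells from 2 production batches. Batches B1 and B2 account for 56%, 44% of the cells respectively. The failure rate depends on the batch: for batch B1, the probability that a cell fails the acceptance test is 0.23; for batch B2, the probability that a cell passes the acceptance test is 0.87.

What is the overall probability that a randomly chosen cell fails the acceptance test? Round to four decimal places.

P(F|B2) = 1 − 0.87 = 0.13.
P(F) = P(F|B1)·P(B1) + P(F|B2)·P(B2)
      = 0.23·0.56 + 0.13·0.44
      = 0.1288 + 0.0572 = 0.186

P(F) ≈ 0.1860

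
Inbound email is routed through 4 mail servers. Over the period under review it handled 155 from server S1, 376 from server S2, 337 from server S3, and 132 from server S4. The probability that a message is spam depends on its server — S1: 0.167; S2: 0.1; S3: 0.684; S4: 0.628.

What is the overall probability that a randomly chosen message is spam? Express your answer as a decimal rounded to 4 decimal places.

0.3769

Total: 155 + 376 + 337 + 132 = 1000.
P(S1) = 155/1000 = 0.155. P(S2) = 376/1000 = 0.376. P(S3) = 337/1000 = 0.337. P(S4) = 132/1000 = 0.132.
P(S) = P(S|S1)·P(S1) + P(S|S2)·P(S2) + P(S|S3)·P(S3) + P(S|S4)·P(S4)
      = 0.167·0.155 + 0.1·0.376 + 0.684·0.337 + 0.628·0.132
      = 0.025885 + 0.0376 + 0.230508 + 0.082896 = 0.376889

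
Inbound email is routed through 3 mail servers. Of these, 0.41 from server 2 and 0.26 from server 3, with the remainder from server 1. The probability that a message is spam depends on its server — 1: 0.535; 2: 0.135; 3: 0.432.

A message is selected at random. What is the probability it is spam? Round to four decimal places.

P(S) ≈ 0.3442

P(1) = 1 − (0.41 + 0.26) = 0.33.
Summing over the partition,
P(S) = P(S|1)·P(1) + P(S|2)·P(2) + P(S|3)·P(3)
      = 0.535·0.33 + 0.135·0.41 + 0.432·0.26
      = 0.17655 + 0.05535 + 0.11232 = 0.34422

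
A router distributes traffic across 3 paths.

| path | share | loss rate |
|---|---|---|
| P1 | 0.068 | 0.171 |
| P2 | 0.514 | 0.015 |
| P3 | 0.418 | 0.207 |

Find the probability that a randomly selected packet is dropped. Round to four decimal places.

0.1059

By the law of total probability,
P(L) = P(L|P1)·P(P1) + P(L|P2)·P(P2) + P(L|P3)·P(P3)
      = 0.171·0.068 + 0.015·0.514 + 0.207·0.418
      = 0.011628 + 0.00771 + 0.086526 = 0.105864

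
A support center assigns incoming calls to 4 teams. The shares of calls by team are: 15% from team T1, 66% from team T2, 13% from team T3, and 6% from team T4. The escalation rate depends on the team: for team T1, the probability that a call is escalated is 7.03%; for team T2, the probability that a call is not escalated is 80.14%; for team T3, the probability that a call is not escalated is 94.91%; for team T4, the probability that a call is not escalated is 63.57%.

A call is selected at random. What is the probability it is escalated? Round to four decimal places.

P(E) ≈ 0.1701

P(E|T2) = 1 − 0.8014 = 0.1986.
P(E|T3) = 1 − 0.9491 = 0.0509.
P(E|T4) = 1 − 0.6357 = 0.3643.
P(E) = P(E|T1)·P(T1) + P(E|T2)·P(T2) + P(E|T3)·P(T3) + P(E|T4)·P(T4)
      = 0.0703·0.15 + 0.1986·0.66 + 0.0509·0.13 + 0.3643·0.06
      = 0.010545 + 0.131076 + 0.006617 + 0.021858 = 0.170096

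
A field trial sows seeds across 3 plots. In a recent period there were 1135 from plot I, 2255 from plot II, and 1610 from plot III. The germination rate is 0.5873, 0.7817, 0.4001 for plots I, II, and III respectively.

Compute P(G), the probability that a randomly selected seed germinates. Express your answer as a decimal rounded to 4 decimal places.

0.6147

Total: 1135 + 2255 + 1610 = 5000.
P(I) = 1135/5000 = 0.227. P(II) = 2255/5000 = 0.451. P(III) = 1610/5000 = 0.322.
Summing over the partition,
P(G) = P(G|I)·P(I) + P(G|II)·P(II) + P(G|III)·P(III)
      = 0.5873·0.227 + 0.7817·0.451 + 0.4001·0.322
      = 0.1333171 + 0.3525467 + 0.1288322 = 0.614696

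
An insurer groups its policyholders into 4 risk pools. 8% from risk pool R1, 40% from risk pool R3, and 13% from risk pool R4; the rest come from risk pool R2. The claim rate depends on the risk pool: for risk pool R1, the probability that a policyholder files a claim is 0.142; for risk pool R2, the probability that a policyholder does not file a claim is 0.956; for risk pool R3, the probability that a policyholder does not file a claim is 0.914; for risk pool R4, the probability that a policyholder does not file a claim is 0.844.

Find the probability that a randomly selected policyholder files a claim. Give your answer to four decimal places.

P(C) ≈ 0.0832

P(R2) = 1 − (0.08 + 0.4 + 0.13) = 0.39.
P(C|R2) = 1 − 0.956 = 0.044.
P(C|R3) = 1 − 0.914 = 0.086.
P(C|R4) = 1 − 0.844 = 0.156.
Using total probability over the partition,
P(C) = P(C|R1)·P(R1) + P(C|R2)·P(R2) + P(C|R3)·P(R3) + P(C|R4)·P(R4)
      = 0.142·0.08 + 0.044·0.39 + 0.086·0.4 + 0.156·0.13
      = 0.01136 + 0.01716 + 0.0344 + 0.02028 = 0.0832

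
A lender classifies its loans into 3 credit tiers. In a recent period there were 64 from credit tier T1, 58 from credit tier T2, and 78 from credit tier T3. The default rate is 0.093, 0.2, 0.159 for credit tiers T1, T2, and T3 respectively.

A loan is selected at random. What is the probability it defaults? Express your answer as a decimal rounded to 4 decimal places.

Total: 64 + 58 + 78 = 200.
P(T1) = 64/200 = 0.32. P(T2) = 58/200 = 0.29. P(T3) = 78/200 = 0.39.
P(D) = P(D|T1)·P(T1) + P(D|T2)·P(T2) + P(D|T3)·P(T3)
      = 0.093·0.32 + 0.2·0.29 + 0.159·0.39
      = 0.02976 + 0.058 + 0.06201 = 0.14977

P(D) ≈ 0.1498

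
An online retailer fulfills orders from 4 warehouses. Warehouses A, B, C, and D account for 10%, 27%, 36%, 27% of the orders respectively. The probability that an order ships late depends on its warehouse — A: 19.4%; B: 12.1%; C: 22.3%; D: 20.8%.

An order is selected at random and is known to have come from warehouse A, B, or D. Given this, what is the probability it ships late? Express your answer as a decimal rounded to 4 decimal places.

0.1691

Let S = {A, B, D}.
P(S) = 0.1 + 0.27 + 0.27 = 0.64.
P(L ∩ S) = 0.194·0.1 + 0.121·0.27 + 0.208·0.27 = 0.0194 + 0.03267 + 0.05616 = 0.10823.
P(L | S) = 0.10823 / 0.64 = 0.169109…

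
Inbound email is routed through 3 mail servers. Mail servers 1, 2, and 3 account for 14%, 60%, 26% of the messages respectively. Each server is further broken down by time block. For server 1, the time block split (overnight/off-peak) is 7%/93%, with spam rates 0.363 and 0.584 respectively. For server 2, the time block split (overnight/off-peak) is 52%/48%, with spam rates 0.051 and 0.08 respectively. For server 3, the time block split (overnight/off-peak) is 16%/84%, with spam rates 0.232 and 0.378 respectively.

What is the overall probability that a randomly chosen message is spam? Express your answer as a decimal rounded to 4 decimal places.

P(S|1) = 0.07·0.363 + 0.93·0.584 = 0.02541 + 0.54312 = 0.56853
P(S|2) = 0.52·0.051 + 0.48·0.08 = 0.02652 + 0.0384 = 0.06492
P(S|3) = 0.16·0.232 + 0.84·0.378 = 0.03712 + 0.31752 = 0.35464
By total probability over the outer partition,
P(S) = 0.14·0.56853 + 0.6·0.06492 + 0.26·0.35464
      = 0.0795942 + 0.038952 + 0.0922064 = 0.2107526

0.2108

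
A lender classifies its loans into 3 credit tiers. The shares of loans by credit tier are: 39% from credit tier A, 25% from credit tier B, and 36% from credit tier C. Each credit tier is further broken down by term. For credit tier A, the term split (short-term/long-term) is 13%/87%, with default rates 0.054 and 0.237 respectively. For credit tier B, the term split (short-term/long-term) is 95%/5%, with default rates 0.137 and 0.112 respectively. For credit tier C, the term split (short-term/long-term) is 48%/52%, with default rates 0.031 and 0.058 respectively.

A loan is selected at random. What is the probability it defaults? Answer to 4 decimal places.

0.1333

P(D|A) = 0.13·0.054 + 0.87·0.237 = 0.00702 + 0.20619 = 0.21321
P(D|B) = 0.95·0.137 + 0.05·0.112 = 0.13015 + 0.0056 = 0.13575
P(D|C) = 0.48·0.031 + 0.52·0.058 = 0.01488 + 0.03016 = 0.04504
By total probability over the outer partition,
P(D) = 0.39·0.21321 + 0.25·0.13575 + 0.36·0.04504
      = 0.0831519 + 0.0339375 + 0.0162144 = 0.1333038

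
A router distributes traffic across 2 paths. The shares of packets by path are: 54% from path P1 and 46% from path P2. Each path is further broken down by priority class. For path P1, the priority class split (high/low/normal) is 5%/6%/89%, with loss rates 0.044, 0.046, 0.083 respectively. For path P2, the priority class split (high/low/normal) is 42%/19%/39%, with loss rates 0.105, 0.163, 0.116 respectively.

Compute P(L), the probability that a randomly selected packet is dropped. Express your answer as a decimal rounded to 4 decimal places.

P(L) ≈ 0.0979

P(L|P1) = 0.05·0.044 + 0.06·0.046 + 0.89·0.083 = 0.0022 + 0.00276 + 0.07387 = 0.07883
P(L|P2) = 0.42·0.105 + 0.19·0.163 + 0.39·0.116 = 0.0441 + 0.03097 + 0.04524 = 0.12031
Then overall,
P(L) = 0.54·0.07883 + 0.46·0.12031
      = 0.0425682 + 0.0553426 = 0.0979108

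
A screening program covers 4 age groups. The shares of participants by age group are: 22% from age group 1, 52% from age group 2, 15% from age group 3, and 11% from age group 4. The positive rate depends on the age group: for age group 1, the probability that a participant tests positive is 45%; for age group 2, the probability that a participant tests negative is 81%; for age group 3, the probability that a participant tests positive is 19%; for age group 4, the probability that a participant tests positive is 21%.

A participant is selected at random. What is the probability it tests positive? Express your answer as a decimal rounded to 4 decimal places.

P(T) ≈ 0.2494

P(T|2) = 1 − 0.81 = 0.19.
P(T) = P(T|1)·P(1) + P(T|2)·P(2) + P(T|3)·P(3) + P(T|4)·P(4)
      = 0.45·0.22 + 0.19·0.52 + 0.19·0.15 + 0.21·0.11
      = 0.099 + 0.0988 + 0.0285 + 0.0231 = 0.2494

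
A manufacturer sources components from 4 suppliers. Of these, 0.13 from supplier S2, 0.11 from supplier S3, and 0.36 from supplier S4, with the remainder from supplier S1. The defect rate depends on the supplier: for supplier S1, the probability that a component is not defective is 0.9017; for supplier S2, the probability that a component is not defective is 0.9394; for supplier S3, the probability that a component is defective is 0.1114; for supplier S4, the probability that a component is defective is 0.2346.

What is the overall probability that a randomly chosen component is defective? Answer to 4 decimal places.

P(S1) = 1 − (0.13 + 0.11 + 0.36) = 0.4.
P(D|S1) = 1 − 0.9017 = 0.0983.
P(D|S2) = 1 − 0.9394 = 0.0606.
P(D) = P(D|S1)·P(S1) + P(D|S2)·P(S2) + P(D|S3)·P(S3) + P(D|S4)·P(S4)
      = 0.0983·0.4 + 0.0606·0.13 + 0.1114·0.11 + 0.2346·0.36
      = 0.03932 + 0.007878 + 0.012254 + 0.084456 = 0.143908

0.1439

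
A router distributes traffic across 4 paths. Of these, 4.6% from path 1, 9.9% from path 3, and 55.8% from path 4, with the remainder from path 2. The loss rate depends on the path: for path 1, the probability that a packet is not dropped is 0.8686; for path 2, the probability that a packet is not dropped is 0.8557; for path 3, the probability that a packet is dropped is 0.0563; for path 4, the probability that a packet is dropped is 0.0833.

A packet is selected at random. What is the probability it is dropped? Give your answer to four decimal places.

P(2) = 1 − (0.046 + 0.099 + 0.558) = 0.297.
P(L|1) = 1 − 0.8686 = 0.1314.
P(L|2) = 1 − 0.8557 = 0.1443.
P(L) = P(L|1)·P(1) + P(L|2)·P(2) + P(L|3)·P(3) + P(L|4)·P(4)
      = 0.1314·0.046 + 0.1443·0.297 + 0.0563·0.099 + 0.0833·0.558
      = 0.0060444 + 0.0428571 + 0.0055737 + 0.0464814 = 0.1009566

0.1010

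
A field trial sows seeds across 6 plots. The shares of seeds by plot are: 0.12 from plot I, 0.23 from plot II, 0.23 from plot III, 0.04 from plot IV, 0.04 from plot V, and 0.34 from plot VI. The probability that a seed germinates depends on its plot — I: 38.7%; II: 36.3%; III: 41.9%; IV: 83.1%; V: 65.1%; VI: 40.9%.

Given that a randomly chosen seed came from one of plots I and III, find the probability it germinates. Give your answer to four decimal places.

P(G|S) ≈ 0.4080

Let S = {I, III}.
P(S) = 0.12 + 0.23 = 0.35.
P(G ∩ S) = 0.387·0.12 + 0.419·0.23 = 0.04644 + 0.09637 = 0.14281.
P(G | S) = 0.14281 / 0.35 = 0.408029…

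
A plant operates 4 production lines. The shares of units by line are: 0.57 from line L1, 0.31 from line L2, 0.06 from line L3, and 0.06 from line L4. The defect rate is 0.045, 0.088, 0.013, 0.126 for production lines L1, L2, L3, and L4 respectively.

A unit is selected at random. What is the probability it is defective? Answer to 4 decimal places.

P(D) ≈ 0.0613

Using total probability over the partition,
P(D) = P(D|L1)·P(L1) + P(D|L2)·P(L2) + P(D|L3)·P(L3) + P(D|L4)·P(L4)
      = 0.045·0.57 + 0.088·0.31 + 0.013·0.06 + 0.126·0.06
      = 0.02565 + 0.02728 + 0.00078 + 0.00756 = 0.06127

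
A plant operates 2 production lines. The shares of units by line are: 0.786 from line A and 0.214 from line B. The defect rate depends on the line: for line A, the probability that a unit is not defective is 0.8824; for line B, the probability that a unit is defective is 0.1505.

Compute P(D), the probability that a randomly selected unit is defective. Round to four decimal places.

P(D) ≈ 0.1246

P(D|A) = 1 − 0.8824 = 0.1176.
P(D) = P(D|A)·P(A) + P(D|B)·P(B)
      = 0.1176·0.786 + 0.1505·0.214
      = 0.0924336 + 0.032207 = 0.1246406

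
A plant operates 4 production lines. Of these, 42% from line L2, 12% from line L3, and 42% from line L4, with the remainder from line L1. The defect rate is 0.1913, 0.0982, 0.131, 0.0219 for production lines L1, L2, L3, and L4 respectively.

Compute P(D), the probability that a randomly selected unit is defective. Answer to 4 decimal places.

P(L1) = 1 − (0.42 + 0.12 + 0.42) = 0.04.
Summing over the partition,
P(D) = P(D|L1)·P(L1) + P(D|L2)·P(L2) + P(D|L3)·P(L3) + P(D|L4)·P(L4)
      = 0.1913·0.04 + 0.0982·0.42 + 0.131·0.12 + 0.0219·0.42
      = 0.007652 + 0.041244 + 0.01572 + 0.009198 = 0.073814

0.0738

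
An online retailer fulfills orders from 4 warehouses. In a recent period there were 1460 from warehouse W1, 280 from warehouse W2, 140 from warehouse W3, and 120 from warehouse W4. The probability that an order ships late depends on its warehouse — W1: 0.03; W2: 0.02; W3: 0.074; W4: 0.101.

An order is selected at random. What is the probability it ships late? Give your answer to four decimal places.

P(L) ≈ 0.0359

Total: 1460 + 280 + 140 + 120 = 2000.
P(W1) = 1460/2000 = 0.73. P(W2) = 280/2000 = 0.14. P(W3) = 140/2000 = 0.07. P(W4) = 120/2000 = 0.06.
Using total probability over the partition,
P(L) = P(L|W1)·P(W1) + P(L|W2)·P(W2) + P(L|W3)·P(W3) + P(L|W4)·P(W4)
      = 0.03·0.73 + 0.02·0.14 + 0.074·0.07 + 0.101·0.06
      = 0.0219 + 0.0028 + 0.00518 + 0.00606 = 0.03594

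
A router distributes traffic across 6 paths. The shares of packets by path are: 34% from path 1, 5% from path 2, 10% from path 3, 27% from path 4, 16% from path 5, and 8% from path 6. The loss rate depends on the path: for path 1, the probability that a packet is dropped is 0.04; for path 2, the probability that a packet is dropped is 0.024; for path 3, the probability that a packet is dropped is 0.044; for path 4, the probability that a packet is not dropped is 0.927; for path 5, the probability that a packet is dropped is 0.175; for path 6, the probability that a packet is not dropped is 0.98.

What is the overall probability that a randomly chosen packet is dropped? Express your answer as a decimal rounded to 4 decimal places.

0.0685

P(L|4) = 1 − 0.927 = 0.073.
P(L|6) = 1 − 0.98 = 0.02.
P(L) = P(L|1)·P(1) + P(L|2)·P(2) + P(L|3)·P(3) + P(L|4)·P(4) + P(L|5)·P(5) + P(L|6)·P(6)
      = 0.04·0.34 + 0.024·0.05 + 0.044·0.1 + 0.073·0.27 + 0.175·0.16 + 0.02·0.08
      = 0.0136 + 0.0012 + 0.0044 + 0.01971 + 0.028 + 0.0016 = 0.06851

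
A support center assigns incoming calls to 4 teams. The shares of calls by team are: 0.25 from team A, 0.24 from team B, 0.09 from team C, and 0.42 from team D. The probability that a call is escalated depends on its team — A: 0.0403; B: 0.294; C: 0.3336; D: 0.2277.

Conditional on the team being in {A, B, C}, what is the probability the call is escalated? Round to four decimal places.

Let S = {A, B, C}.
P(S) = 0.25 + 0.24 + 0.09 = 0.58.
P(E ∩ S) = 0.0403·0.25 + 0.294·0.24 + 0.3336·0.09 = 0.010075 + 0.07056 + 0.030024 = 0.110659.
P(E | S) = 0.110659 / 0.58 = 0.190791…

P(E|S) ≈ 0.1908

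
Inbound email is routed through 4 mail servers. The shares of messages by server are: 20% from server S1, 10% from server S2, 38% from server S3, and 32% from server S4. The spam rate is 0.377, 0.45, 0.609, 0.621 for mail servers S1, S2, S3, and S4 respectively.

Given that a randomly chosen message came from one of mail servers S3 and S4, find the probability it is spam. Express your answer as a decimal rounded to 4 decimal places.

Let J = {S3, S4}.
P(J) = 0.38 + 0.32 = 0.7.
P(S ∩ J) = 0.609·0.38 + 0.621·0.32 = 0.23142 + 0.19872 = 0.43014.
P(S | J) = 0.43014 / 0.7 = 0.614486…

P(S|J) ≈ 0.6145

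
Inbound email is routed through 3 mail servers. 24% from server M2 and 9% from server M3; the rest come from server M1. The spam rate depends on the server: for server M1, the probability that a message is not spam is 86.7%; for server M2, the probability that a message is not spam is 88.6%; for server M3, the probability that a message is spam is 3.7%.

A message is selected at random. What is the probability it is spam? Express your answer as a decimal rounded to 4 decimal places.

P(M1) = 1 − (0.24 + 0.09) = 0.67.
P(S|M1) = 1 − 0.867 = 0.133.
P(S|M2) = 1 − 0.886 = 0.114.
Summing over the partition,
P(S) = P(S|M1)·P(M1) + P(S|M2)·P(M2) + P(S|M3)·P(M3)
      = 0.133·0.67 + 0.114·0.24 + 0.037·0.09
      = 0.08911 + 0.02736 + 0.00333 = 0.1198

0.1198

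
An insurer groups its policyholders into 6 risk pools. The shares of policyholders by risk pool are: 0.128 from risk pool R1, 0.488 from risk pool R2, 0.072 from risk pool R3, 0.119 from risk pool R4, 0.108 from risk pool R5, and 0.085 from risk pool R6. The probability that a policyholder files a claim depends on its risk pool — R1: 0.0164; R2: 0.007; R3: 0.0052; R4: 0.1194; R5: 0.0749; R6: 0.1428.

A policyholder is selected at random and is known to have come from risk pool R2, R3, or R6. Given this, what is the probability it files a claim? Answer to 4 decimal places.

Let S = {R2, R3, R6}.
P(S) = 0.488 + 0.072 + 0.085 = 0.645.
P(C ∩ S) = 0.007·0.488 + 0.0052·0.072 + 0.1428·0.085 = 0.003416 + 0.0003744 + 0.012138 = 0.0159284.
P(C | S) = 0.0159284 / 0.645 = 0.024695…

P(C|S) ≈ 0.0247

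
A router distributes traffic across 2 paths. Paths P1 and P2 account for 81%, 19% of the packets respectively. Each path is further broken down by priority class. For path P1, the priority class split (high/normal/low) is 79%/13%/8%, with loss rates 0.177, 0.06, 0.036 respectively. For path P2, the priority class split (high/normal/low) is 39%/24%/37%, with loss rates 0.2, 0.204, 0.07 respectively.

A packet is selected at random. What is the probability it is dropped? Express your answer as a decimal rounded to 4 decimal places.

0.1510

P(L|P1) = 0.79·0.177 + 0.13·0.06 + 0.08·0.036 = 0.13983 + 0.0078 + 0.00288 = 0.15051
P(L|P2) = 0.39·0.2 + 0.24·0.204 + 0.37·0.07 = 0.078 + 0.04896 + 0.0259 = 0.15286
By total probability over the outer partition,
P(L) = 0.81·0.15051 + 0.19·0.15286
      = 0.1219131 + 0.0290434 = 0.1509565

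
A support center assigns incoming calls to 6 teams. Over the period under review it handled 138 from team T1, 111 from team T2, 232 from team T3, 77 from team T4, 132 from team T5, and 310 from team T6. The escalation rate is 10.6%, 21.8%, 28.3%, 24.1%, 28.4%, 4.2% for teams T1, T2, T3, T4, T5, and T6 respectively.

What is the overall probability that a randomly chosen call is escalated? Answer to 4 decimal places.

Total: 138 + 111 + 232 + 77 + 132 + 310 = 1000.
P(T1) = 138/1000 = 0.138. P(T2) = 111/1000 = 0.111. P(T3) = 232/1000 = 0.232. P(T4) = 77/1000 = 0.077. P(T5) = 132/1000 = 0.132. P(T6) = 310/1000 = 0.31.
P(E) = P(E|T1)·P(T1) + P(E|T2)·P(T2) + P(E|T3)·P(T3) + P(E|T4)·P(T4) + P(E|T5)·P(T5) + P(E|T6)·P(T6)
      = 0.106·0.138 + 0.218·0.111 + 0.283·0.232 + 0.241·0.077 + 0.284·0.132 + 0.042·0.31
      = 0.014628 + 0.024198 + 0.065656 + 0.018557 + 0.037488 + 0.01302 = 0.173547

0.1735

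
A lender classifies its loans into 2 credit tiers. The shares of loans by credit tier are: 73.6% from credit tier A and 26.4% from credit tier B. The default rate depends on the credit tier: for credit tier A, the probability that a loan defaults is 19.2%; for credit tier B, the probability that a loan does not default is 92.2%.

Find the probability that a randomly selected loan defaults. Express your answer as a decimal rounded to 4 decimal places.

P(D|B) = 1 − 0.922 = 0.078.
P(D) = P(D|A)·P(A) + P(D|B)·P(B)
      = 0.192·0.736 + 0.078·0.264
      = 0.141312 + 0.020592 = 0.161904

0.1619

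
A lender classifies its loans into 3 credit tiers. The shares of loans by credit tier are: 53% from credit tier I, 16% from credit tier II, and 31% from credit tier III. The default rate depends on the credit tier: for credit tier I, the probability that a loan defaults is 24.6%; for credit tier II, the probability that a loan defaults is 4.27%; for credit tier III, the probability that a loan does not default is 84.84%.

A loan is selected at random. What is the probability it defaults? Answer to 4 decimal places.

P(D|III) = 1 − 0.8484 = 0.1516.
P(D) = P(D|I)·P(I) + P(D|II)·P(II) + P(D|III)·P(III)
      = 0.246·0.53 + 0.0427·0.16 + 0.1516·0.31
      = 0.13038 + 0.006832 + 0.046996 = 0.184208

0.1842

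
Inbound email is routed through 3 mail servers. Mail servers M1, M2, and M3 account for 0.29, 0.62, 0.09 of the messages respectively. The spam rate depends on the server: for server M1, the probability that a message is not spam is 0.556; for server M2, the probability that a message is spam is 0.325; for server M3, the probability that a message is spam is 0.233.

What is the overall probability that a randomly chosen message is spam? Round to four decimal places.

P(S) ≈ 0.3512

P(S|M1) = 1 − 0.556 = 0.444.
Summing over the partition,
P(S) = P(S|M1)·P(M1) + P(S|M2)·P(M2) + P(S|M3)·P(M3)
      = 0.444·0.29 + 0.325·0.62 + 0.233·0.09
      = 0.12876 + 0.2015 + 0.02097 = 0.35123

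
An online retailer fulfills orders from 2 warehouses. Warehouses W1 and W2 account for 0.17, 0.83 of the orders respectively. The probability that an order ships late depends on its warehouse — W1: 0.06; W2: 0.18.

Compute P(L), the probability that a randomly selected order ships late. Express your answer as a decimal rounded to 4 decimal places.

P(L) ≈ 0.1596

P(L) = P(L|W1)·P(W1) + P(L|W2)·P(W2)
      = 0.06·0.17 + 0.18·0.83
      = 0.0102 + 0.1494 = 0.1596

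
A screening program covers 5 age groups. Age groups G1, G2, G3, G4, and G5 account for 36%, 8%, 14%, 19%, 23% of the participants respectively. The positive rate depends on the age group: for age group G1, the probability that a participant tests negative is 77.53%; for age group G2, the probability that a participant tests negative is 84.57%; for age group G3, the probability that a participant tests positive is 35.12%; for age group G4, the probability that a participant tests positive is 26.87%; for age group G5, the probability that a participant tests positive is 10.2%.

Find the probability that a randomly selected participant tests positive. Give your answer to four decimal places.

0.2169

P(T|G1) = 1 − 0.7753 = 0.2247.
P(T|G2) = 1 − 0.8457 = 0.1543.
P(T) = P(T|G1)·P(G1) + P(T|G2)·P(G2) + P(T|G3)·P(G3) + P(T|G4)·P(G4) + P(T|G5)·P(G5)
      = 0.2247·0.36 + 0.1543·0.08 + 0.3512·0.14 + 0.2687·0.19 + 0.102·0.23
      = 0.080892 + 0.012344 + 0.049168 + 0.051053 + 0.02346 = 0.216917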